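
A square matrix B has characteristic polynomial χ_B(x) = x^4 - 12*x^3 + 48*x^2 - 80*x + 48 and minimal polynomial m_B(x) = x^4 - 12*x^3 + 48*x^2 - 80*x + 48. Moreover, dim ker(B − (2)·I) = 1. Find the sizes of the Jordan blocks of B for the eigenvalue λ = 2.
Block sizes for λ = 2: [3]

Step 1 — from the characteristic polynomial, algebraic multiplicity of λ = 2 is 3. From dim ker(B − (2)·I) = 1, there are exactly 1 Jordan blocks for λ = 2.
Step 2 — from the minimal polynomial, the factor (x − 2)^3 tells us the largest block for λ = 2 has size 3.
Step 3 — with total size 3, 1 blocks, and largest block 3, the block sizes (in nonincreasing order) are [3].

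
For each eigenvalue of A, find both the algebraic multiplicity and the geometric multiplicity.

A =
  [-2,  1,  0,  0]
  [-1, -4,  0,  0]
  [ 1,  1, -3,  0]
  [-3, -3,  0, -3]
λ = -3: alg = 4, geom = 3

Step 1 — factor the characteristic polynomial to read off the algebraic multiplicities:
  χ_A(x) = (x + 3)^4

Step 2 — compute geometric multiplicities via the rank-nullity identity g(λ) = n − rank(A − λI):
  rank(A − (-3)·I) = 1, so dim ker(A − (-3)·I) = n − 1 = 3

Summary:
  λ = -3: algebraic multiplicity = 4, geometric multiplicity = 3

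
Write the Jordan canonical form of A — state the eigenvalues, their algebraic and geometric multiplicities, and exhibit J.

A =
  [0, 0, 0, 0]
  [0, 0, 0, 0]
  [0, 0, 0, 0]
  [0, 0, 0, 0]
J_1(0) ⊕ J_1(0) ⊕ J_1(0) ⊕ J_1(0)

The characteristic polynomial is
  det(x·I − A) = x^4

Eigenvalues and multiplicities (the geometric multiplicity of λ is n − rank(A − λI), which equals the number of Jordan blocks for λ):
  λ = 0: algebraic multiplicity = 4, geometric multiplicity = 4

Determining the block sizes for each eigenvalue:
  λ = 0: gm = am = 4, so every block has size 1 → block sizes [1, 1, 1, 1]

Assembling the blocks gives a Jordan form
J =
  [0, 0, 0, 0]
  [0, 0, 0, 0]
  [0, 0, 0, 0]
  [0, 0, 0, 0]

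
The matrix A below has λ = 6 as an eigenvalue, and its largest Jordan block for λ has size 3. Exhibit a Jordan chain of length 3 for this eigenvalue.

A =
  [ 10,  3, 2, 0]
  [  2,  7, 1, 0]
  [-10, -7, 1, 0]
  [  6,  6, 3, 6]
A Jordan chain for λ = 6 of length 3:
v_1 = (2, 0, -4, 6)ᵀ
v_2 = (4, 2, -10, 6)ᵀ
v_3 = (1, 0, 0, 0)ᵀ

Let N = A − (6)·I. We want v_3 with N^3 v_3 = 0 but N^2 v_3 ≠ 0; then v_{j-1} := N · v_j for j = 3, …, 2.

Pick v_3 = (1, 0, 0, 0)ᵀ.
Then v_2 = N · v_3 = (4, 2, -10, 6)ᵀ.
Then v_1 = N · v_2 = (2, 0, -4, 6)ᵀ.

Sanity check: (A − (6)·I) v_1 = (0, 0, 0, 0)ᵀ = 0. ✓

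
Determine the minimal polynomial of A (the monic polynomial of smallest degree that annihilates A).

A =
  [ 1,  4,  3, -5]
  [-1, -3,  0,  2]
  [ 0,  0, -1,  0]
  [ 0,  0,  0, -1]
x^3 + 3*x^2 + 3*x + 1

The characteristic polynomial is χ_A(x) = (x + 1)^4, so the eigenvalues are known. The minimal polynomial is
  m_A(x) = Π_λ (x − λ)^{k_λ}
where k_λ is the size of the *largest* Jordan block for λ (equivalently, the smallest k with (A − λI)^k v = 0 for every generalised eigenvector v of λ).

  λ = -1: largest Jordan block has size 3, contributing (x + 1)^3

So m_A(x) = (x + 1)^3 = x^3 + 3*x^2 + 3*x + 1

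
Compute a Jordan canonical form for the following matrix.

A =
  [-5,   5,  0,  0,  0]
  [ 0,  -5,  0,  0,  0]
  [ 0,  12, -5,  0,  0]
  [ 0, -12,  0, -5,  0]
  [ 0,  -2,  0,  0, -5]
J_2(-5) ⊕ J_1(-5) ⊕ J_1(-5) ⊕ J_1(-5)

The characteristic polynomial is
  det(x·I − A) = x^5 + 25*x^4 + 250*x^3 + 1250*x^2 + 3125*x + 3125 = (x + 5)^5

Eigenvalues and multiplicities (the geometric multiplicity of λ is n − rank(A − λI), which equals the number of Jordan blocks for λ):
  λ = -5: algebraic multiplicity = 5, geometric multiplicity = 4

Determining the block sizes for each eigenvalue:
  λ = -5: 4 blocks summing to 5 forces exactly one block of size 2 and the rest size 1 → block sizes [2, 1, 1, 1]

Assembling the blocks gives a Jordan form
J =
  [-5,  1,  0,  0,  0]
  [ 0, -5,  0,  0,  0]
  [ 0,  0, -5,  0,  0]
  [ 0,  0,  0, -5,  0]
  [ 0,  0,  0,  0, -5]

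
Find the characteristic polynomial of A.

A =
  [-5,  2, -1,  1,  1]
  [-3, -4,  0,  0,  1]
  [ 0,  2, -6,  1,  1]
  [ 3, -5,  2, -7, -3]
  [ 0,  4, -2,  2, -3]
x^5 + 25*x^4 + 250*x^3 + 1250*x^2 + 3125*x + 3125

Expanding det(x·I − A) (e.g. by cofactor expansion or by noting that A is similar to its Jordan form J, which has the same characteristic polynomial as A) gives
  χ_A(x) = x^5 + 25*x^4 + 250*x^3 + 1250*x^2 + 3125*x + 3125
which factors as (x + 5)^5. The eigenvalues (with algebraic multiplicities) are λ = -5 with multiplicity 5.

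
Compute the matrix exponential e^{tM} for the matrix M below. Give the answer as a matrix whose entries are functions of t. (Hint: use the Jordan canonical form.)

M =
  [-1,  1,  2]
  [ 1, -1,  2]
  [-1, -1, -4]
e^{tM} =
  [t*exp(-2*t) + exp(-2*t), t*exp(-2*t), 2*t*exp(-2*t)]
  [t*exp(-2*t), t*exp(-2*t) + exp(-2*t), 2*t*exp(-2*t)]
  [-t*exp(-2*t), -t*exp(-2*t), -2*t*exp(-2*t) + exp(-2*t)]

Strategy: write M = P · J · P⁻¹ where J is a Jordan canonical form, so e^{tM} = P · e^{tJ} · P⁻¹, and e^{tJ} can be computed block-by-block.

M has Jordan form
J =
  [-2,  1,  0]
  [ 0, -2,  0]
  [ 0,  0, -2]
(up to reordering of blocks).

Per-block formulas:
  For a 1×1 block at λ = -2: exp(t · [-2]) = [e^(-2t)].
  For a 2×2 Jordan block J_2(-2): exp(t · J_2(-2)) = e^(-2t)·(I + t·N), where N is the 2×2 nilpotent shift.

After assembling e^{tJ} and conjugating by P, we get:

e^{tM} =
  [t*exp(-2*t) + exp(-2*t), t*exp(-2*t), 2*t*exp(-2*t)]
  [t*exp(-2*t), t*exp(-2*t) + exp(-2*t), 2*t*exp(-2*t)]
  [-t*exp(-2*t), -t*exp(-2*t), -2*t*exp(-2*t) + exp(-2*t)]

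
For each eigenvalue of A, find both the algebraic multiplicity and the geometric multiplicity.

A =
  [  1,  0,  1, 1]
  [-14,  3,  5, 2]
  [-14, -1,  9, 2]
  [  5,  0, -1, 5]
λ = 4: alg = 3, geom = 1; λ = 6: alg = 1, geom = 1

Step 1 — factor the characteristic polynomial to read off the algebraic multiplicities:
  χ_A(x) = (x - 6)*(x - 4)^3

Step 2 — compute geometric multiplicities via the rank-nullity identity g(λ) = n − rank(A − λI):
  rank(A − (4)·I) = 3, so dim ker(A − (4)·I) = n − 3 = 1
  rank(A − (6)·I) = 3, so dim ker(A − (6)·I) = n − 3 = 1

Summary:
  λ = 4: algebraic multiplicity = 3, geometric multiplicity = 1
  λ = 6: algebraic multiplicity = 1, geometric multiplicity = 1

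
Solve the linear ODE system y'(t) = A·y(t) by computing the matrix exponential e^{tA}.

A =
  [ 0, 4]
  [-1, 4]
e^{tA} =
  [-2*t*exp(2*t) + exp(2*t), 4*t*exp(2*t)]
  [-t*exp(2*t), 2*t*exp(2*t) + exp(2*t)]

Strategy: write A = P · J · P⁻¹ where J is a Jordan canonical form, so e^{tA} = P · e^{tJ} · P⁻¹, and e^{tJ} can be computed block-by-block.

A has Jordan form
J =
  [2, 1]
  [0, 2]
(up to reordering of blocks).

Per-block formulas:
  For a 2×2 Jordan block J_2(2): exp(t · J_2(2)) = e^(2t)·(I + t·N), where N is the 2×2 nilpotent shift.

After assembling e^{tJ} and conjugating by P, we get:

e^{tA} =
  [-2*t*exp(2*t) + exp(2*t), 4*t*exp(2*t)]
  [-t*exp(2*t), 2*t*exp(2*t) + exp(2*t)]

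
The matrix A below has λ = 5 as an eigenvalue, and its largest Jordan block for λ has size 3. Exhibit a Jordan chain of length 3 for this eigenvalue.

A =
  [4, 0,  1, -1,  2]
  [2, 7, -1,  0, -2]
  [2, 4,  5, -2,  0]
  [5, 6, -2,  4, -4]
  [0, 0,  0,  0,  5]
A Jordan chain for λ = 5 of length 3:
v_1 = (-2, 0, -4, -2, 0)ᵀ
v_2 = (-1, 2, 2, 5, 0)ᵀ
v_3 = (1, 0, 0, 0, 0)ᵀ

Let N = A − (5)·I. We want v_3 with N^3 v_3 = 0 but N^2 v_3 ≠ 0; then v_{j-1} := N · v_j for j = 3, …, 2.

Pick v_3 = (1, 0, 0, 0, 0)ᵀ.
Then v_2 = N · v_3 = (-1, 2, 2, 5, 0)ᵀ.
Then v_1 = N · v_2 = (-2, 0, -4, -2, 0)ᵀ.

Sanity check: (A − (5)·I) v_1 = (0, 0, 0, 0, 0)ᵀ = 0. ✓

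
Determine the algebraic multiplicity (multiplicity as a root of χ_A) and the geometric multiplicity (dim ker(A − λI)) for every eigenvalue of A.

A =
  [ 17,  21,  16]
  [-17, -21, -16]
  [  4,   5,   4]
λ = 0: alg = 3, geom = 1

Step 1 — factor the characteristic polynomial to read off the algebraic multiplicities:
  χ_A(x) = x^3

Step 2 — compute geometric multiplicities via the rank-nullity identity g(λ) = n − rank(A − λI):
  rank(A − (0)·I) = 2, so dim ker(A − (0)·I) = n − 2 = 1

Summary:
  λ = 0: algebraic multiplicity = 3, geometric multiplicity = 1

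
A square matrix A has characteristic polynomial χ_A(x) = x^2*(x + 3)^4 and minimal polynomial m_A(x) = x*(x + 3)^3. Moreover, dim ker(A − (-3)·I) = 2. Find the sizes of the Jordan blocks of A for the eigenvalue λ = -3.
Block sizes for λ = -3: [3, 1]

Step 1 — from the characteristic polynomial, algebraic multiplicity of λ = -3 is 4. From dim ker(A − (-3)·I) = 2, there are exactly 2 Jordan blocks for λ = -3.
Step 2 — from the minimal polynomial, the factor (x + 3)^3 tells us the largest block for λ = -3 has size 3.
Step 3 — with total size 4, 2 blocks, and largest block 3, the block sizes (in nonincreasing order) are [3, 1].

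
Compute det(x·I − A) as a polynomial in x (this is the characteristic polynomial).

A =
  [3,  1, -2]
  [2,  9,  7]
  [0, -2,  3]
x^3 - 15*x^2 + 75*x - 125

Expanding det(x·I − A) (e.g. by cofactor expansion or by noting that A is similar to its Jordan form J, which has the same characteristic polynomial as A) gives
  χ_A(x) = x^3 - 15*x^2 + 75*x - 125
which factors as (x - 5)^3. The eigenvalues (with algebraic multiplicities) are λ = 5 with multiplicity 3.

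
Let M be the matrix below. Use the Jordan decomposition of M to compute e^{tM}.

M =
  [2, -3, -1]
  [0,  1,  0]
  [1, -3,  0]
e^{tM} =
  [t*exp(t) + exp(t), -3*t*exp(t), -t*exp(t)]
  [0, exp(t), 0]
  [t*exp(t), -3*t*exp(t), -t*exp(t) + exp(t)]

Strategy: write M = P · J · P⁻¹ where J is a Jordan canonical form, so e^{tM} = P · e^{tJ} · P⁻¹, and e^{tJ} can be computed block-by-block.

M has Jordan form
J =
  [1, 1, 0]
  [0, 1, 0]
  [0, 0, 1]
(up to reordering of blocks).

Per-block formulas:
  For a 2×2 Jordan block J_2(1): exp(t · J_2(1)) = e^(1t)·(I + t·N), where N is the 2×2 nilpotent shift.
  For a 1×1 block at λ = 1: exp(t · [1]) = [e^(1t)].

After assembling e^{tJ} and conjugating by P, we get:

e^{tM} =
  [t*exp(t) + exp(t), -3*t*exp(t), -t*exp(t)]
  [0, exp(t), 0]
  [t*exp(t), -3*t*exp(t), -t*exp(t) + exp(t)]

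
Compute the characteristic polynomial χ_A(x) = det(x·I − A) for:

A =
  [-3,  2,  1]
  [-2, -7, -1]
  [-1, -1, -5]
x^3 + 15*x^2 + 75*x + 125

Expanding det(x·I − A) (e.g. by cofactor expansion or by noting that A is similar to its Jordan form J, which has the same characteristic polynomial as A) gives
  χ_A(x) = x^3 + 15*x^2 + 75*x + 125
which factors as (x + 5)^3. The eigenvalues (with algebraic multiplicities) are λ = -5 with multiplicity 3.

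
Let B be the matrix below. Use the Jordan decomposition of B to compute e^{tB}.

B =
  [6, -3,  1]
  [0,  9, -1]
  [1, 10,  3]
e^{tB} =
  [t^2*exp(6*t)/2 + exp(6*t), t^2*exp(6*t)/2 - 3*t*exp(6*t), t*exp(6*t)]
  [-t^2*exp(6*t)/2, -t^2*exp(6*t)/2 + 3*t*exp(6*t) + exp(6*t), -t*exp(6*t)]
  [-3*t^2*exp(6*t)/2 + t*exp(6*t), -3*t^2*exp(6*t)/2 + 10*t*exp(6*t), -3*t*exp(6*t) + exp(6*t)]

Strategy: write B = P · J · P⁻¹ where J is a Jordan canonical form, so e^{tB} = P · e^{tJ} · P⁻¹, and e^{tJ} can be computed block-by-block.

B has Jordan form
J =
  [6, 1, 0]
  [0, 6, 1]
  [0, 0, 6]
(up to reordering of blocks).

Per-block formulas:
  For a 3×3 Jordan block J_3(6): exp(t · J_3(6)) = e^(6t)·(I + t·N + (t^2/2)·N^2), where N is the 3×3 nilpotent shift.

After assembling e^{tJ} and conjugating by P, we get:

e^{tB} =
  [t^2*exp(6*t)/2 + exp(6*t), t^2*exp(6*t)/2 - 3*t*exp(6*t), t*exp(6*t)]
  [-t^2*exp(6*t)/2, -t^2*exp(6*t)/2 + 3*t*exp(6*t) + exp(6*t), -t*exp(6*t)]
  [-3*t^2*exp(6*t)/2 + t*exp(6*t), -3*t^2*exp(6*t)/2 + 10*t*exp(6*t), -3*t*exp(6*t) + exp(6*t)]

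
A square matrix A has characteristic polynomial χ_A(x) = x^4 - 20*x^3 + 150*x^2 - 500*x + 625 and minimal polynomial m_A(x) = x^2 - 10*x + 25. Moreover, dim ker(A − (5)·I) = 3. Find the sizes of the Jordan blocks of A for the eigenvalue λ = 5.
Block sizes for λ = 5: [2, 1, 1]

Step 1 — from the characteristic polynomial, algebraic multiplicity of λ = 5 is 4. From dim ker(A − (5)·I) = 3, there are exactly 3 Jordan blocks for λ = 5.
Step 2 — from the minimal polynomial, the factor (x − 5)^2 tells us the largest block for λ = 5 has size 2.
Step 3 — with total size 4, 3 blocks, and largest block 2, the block sizes (in nonincreasing order) are [2, 1, 1].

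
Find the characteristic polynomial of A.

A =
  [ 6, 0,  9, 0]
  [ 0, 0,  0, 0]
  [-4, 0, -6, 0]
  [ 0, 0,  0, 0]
x^4

Expanding det(x·I − A) (e.g. by cofactor expansion or by noting that A is similar to its Jordan form J, which has the same characteristic polynomial as A) gives
  χ_A(x) = x^4
which factors as x^4. The eigenvalues (with algebraic multiplicities) are λ = 0 with multiplicity 4.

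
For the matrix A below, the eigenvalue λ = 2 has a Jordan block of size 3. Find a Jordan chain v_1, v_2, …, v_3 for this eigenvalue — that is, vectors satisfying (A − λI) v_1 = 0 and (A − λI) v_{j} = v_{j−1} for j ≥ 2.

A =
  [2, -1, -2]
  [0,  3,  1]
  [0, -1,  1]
A Jordan chain for λ = 2 of length 3:
v_1 = (1, 0, 0)ᵀ
v_2 = (-1, 1, -1)ᵀ
v_3 = (0, 1, 0)ᵀ

Let N = A − (2)·I. We want v_3 with N^3 v_3 = 0 but N^2 v_3 ≠ 0; then v_{j-1} := N · v_j for j = 3, …, 2.

Pick v_3 = (0, 1, 0)ᵀ.
Then v_2 = N · v_3 = (-1, 1, -1)ᵀ.
Then v_1 = N · v_2 = (1, 0, 0)ᵀ.

Sanity check: (A − (2)·I) v_1 = (0, 0, 0)ᵀ = 0. ✓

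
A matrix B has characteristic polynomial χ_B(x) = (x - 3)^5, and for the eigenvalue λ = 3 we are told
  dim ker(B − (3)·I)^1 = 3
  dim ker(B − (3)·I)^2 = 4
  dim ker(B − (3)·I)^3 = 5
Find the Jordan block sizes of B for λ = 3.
Block sizes for λ = 3: [3, 1, 1]

From the dimensions of kernels of powers, the number of Jordan blocks of size at least j is d_j − d_{j−1} where d_j = dim ker(N^j) (with d_0 = 0). Computing the differences gives [3, 1, 1].
The number of blocks of size exactly k is (#blocks of size ≥ k) − (#blocks of size ≥ k + 1), so the partition is: 2 block(s) of size 1, 1 block(s) of size 3.
In nonincreasing order the block sizes are [3, 1, 1].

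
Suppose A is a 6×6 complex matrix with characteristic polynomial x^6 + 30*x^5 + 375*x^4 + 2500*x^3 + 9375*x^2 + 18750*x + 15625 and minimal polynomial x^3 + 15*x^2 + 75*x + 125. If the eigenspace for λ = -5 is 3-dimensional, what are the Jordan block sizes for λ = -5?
Block sizes for λ = -5: [3, 2, 1]

Step 1 — from the characteristic polynomial, algebraic multiplicity of λ = -5 is 6. From dim ker(A − (-5)·I) = 3, there are exactly 3 Jordan blocks for λ = -5.
Step 2 — from the minimal polynomial, the factor (x + 5)^3 tells us the largest block for λ = -5 has size 3.
Step 3 — with total size 6, 3 blocks, and largest block 3, the block sizes (in nonincreasing order) are [3, 2, 1].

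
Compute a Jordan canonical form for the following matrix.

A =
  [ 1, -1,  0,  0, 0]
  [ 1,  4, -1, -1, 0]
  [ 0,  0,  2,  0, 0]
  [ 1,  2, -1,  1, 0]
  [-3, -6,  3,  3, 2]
J_3(2) ⊕ J_1(2) ⊕ J_1(2)

The characteristic polynomial is
  det(x·I − A) = x^5 - 10*x^4 + 40*x^3 - 80*x^2 + 80*x - 32 = (x - 2)^5

Eigenvalues and multiplicities (the geometric multiplicity of λ is n − rank(A − λI), which equals the number of Jordan blocks for λ):
  λ = 2: algebraic multiplicity = 5, geometric multiplicity = 3

Determining the block sizes for each eigenvalue:
  λ = 2: with am = 5 and gm = 3, the partition is not yet determined (e.g. several partitions of 5 into 3 parts exist). Let N = A − (2)·I. Computing rank(N^1) = 2, rank(N^2) = 1, rank(N^3) = 0; the number of blocks of size ≥ j is rank(N^{j−1}) − rank(N^j), giving [3, 1, 1]. So we have 1 block(s) of size 3, 2 block(s) of size 1 → block sizes [3, 1, 1]

Assembling the blocks gives a Jordan form
J =
  [2, 1, 0, 0, 0]
  [0, 2, 1, 0, 0]
  [0, 0, 2, 0, 0]
  [0, 0, 0, 2, 0]
  [0, 0, 0, 0, 2]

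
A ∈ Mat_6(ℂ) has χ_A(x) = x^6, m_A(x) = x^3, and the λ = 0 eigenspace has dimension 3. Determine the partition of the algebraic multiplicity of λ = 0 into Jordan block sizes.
Block sizes for λ = 0: [3, 2, 1]

Step 1 — from the characteristic polynomial, algebraic multiplicity of λ = 0 is 6. From dim ker(A − (0)·I) = 3, there are exactly 3 Jordan blocks for λ = 0.
Step 2 — from the minimal polynomial, the factor (x − 0)^3 tells us the largest block for λ = 0 has size 3.
Step 3 — with total size 6, 3 blocks, and largest block 3, the block sizes (in nonincreasing order) are [3, 2, 1].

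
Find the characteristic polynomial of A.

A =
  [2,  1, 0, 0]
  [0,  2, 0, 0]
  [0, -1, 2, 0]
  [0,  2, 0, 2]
x^4 - 8*x^3 + 24*x^2 - 32*x + 16

Expanding det(x·I − A) (e.g. by cofactor expansion or by noting that A is similar to its Jordan form J, which has the same characteristic polynomial as A) gives
  χ_A(x) = x^4 - 8*x^3 + 24*x^2 - 32*x + 16
which factors as (x - 2)^4. The eigenvalues (with algebraic multiplicities) are λ = 2 with multiplicity 4.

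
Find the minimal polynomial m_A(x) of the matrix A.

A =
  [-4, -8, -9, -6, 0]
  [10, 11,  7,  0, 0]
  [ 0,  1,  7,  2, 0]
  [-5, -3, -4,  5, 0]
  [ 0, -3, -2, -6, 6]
x^4 - 19*x^3 + 126*x^2 - 324*x + 216

The characteristic polynomial is χ_A(x) = (x - 6)^4*(x - 1), so the eigenvalues are known. The minimal polynomial is
  m_A(x) = Π_λ (x − λ)^{k_λ}
where k_λ is the size of the *largest* Jordan block for λ (equivalently, the smallest k with (A − λI)^k v = 0 for every generalised eigenvector v of λ).

  λ = 1: largest Jordan block has size 1, contributing (x − 1)
  λ = 6: largest Jordan block has size 3, contributing (x − 6)^3

So m_A(x) = (x - 6)^3*(x - 1) = x^4 - 19*x^3 + 126*x^2 - 324*x + 216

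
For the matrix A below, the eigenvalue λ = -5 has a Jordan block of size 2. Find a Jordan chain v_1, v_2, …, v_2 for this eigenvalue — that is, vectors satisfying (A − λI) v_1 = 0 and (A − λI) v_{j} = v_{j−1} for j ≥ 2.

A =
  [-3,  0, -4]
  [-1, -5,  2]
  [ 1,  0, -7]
A Jordan chain for λ = -5 of length 2:
v_1 = (2, -1, 1)ᵀ
v_2 = (1, 0, 0)ᵀ

Let N = A − (-5)·I. We want v_2 with N^2 v_2 = 0 but N^1 v_2 ≠ 0; then v_{j-1} := N · v_j for j = 2, …, 2.

Pick v_2 = (1, 0, 0)ᵀ.
Then v_1 = N · v_2 = (2, -1, 1)ᵀ.

Sanity check: (A − (-5)·I) v_1 = (0, 0, 0)ᵀ = 0. ✓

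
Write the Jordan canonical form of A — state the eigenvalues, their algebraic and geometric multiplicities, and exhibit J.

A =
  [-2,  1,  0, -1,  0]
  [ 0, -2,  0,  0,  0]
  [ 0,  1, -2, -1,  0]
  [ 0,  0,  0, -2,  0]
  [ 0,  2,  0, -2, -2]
J_2(-2) ⊕ J_1(-2) ⊕ J_1(-2) ⊕ J_1(-2)

The characteristic polynomial is
  det(x·I − A) = x^5 + 10*x^4 + 40*x^3 + 80*x^2 + 80*x + 32 = (x + 2)^5

Eigenvalues and multiplicities (the geometric multiplicity of λ is n − rank(A − λI), which equals the number of Jordan blocks for λ):
  λ = -2: algebraic multiplicity = 5, geometric multiplicity = 4

Determining the block sizes for each eigenvalue:
  λ = -2: 4 blocks summing to 5 forces exactly one block of size 2 and the rest size 1 → block sizes [2, 1, 1, 1]

Assembling the blocks gives a Jordan form
J =
  [-2,  1,  0,  0,  0]
  [ 0, -2,  0,  0,  0]
  [ 0,  0, -2,  0,  0]
  [ 0,  0,  0, -2,  0]
  [ 0,  0,  0,  0, -2]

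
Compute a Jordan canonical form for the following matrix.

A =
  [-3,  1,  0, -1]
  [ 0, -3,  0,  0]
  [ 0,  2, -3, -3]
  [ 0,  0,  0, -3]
J_2(-3) ⊕ J_2(-3)

The characteristic polynomial is
  det(x·I − A) = x^4 + 12*x^3 + 54*x^2 + 108*x + 81 = (x + 3)^4

Eigenvalues and multiplicities (the geometric multiplicity of λ is n − rank(A − λI), which equals the number of Jordan blocks for λ):
  λ = -3: algebraic multiplicity = 4, geometric multiplicity = 2

Determining the block sizes for each eigenvalue:
  λ = -3: with am = 4 and gm = 2, the partition is not yet determined (e.g. several partitions of 4 into 2 parts exist). Let N = A − (-3)·I. Computing rank(N^1) = 2, rank(N^2) = 0; the number of blocks of size ≥ j is rank(N^{j−1}) − rank(N^j), giving [2, 2]. So we have 2 block(s) of size 2 → block sizes [2, 2]

Assembling the blocks gives a Jordan form
J =
  [-3,  1,  0,  0]
  [ 0, -3,  0,  0]
  [ 0,  0, -3,  1]
  [ 0,  0,  0, -3]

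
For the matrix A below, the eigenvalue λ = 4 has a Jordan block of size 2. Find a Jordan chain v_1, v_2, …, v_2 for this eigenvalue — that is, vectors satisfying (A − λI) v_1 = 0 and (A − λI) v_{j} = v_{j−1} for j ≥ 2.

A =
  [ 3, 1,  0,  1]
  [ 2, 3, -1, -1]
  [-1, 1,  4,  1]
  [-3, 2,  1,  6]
A Jordan chain for λ = 4 of length 2:
v_1 = (-1, 2, -1, -3)ᵀ
v_2 = (1, 0, 0, 0)ᵀ

Let N = A − (4)·I. We want v_2 with N^2 v_2 = 0 but N^1 v_2 ≠ 0; then v_{j-1} := N · v_j for j = 2, …, 2.

Pick v_2 = (1, 0, 0, 0)ᵀ.
Then v_1 = N · v_2 = (-1, 2, -1, -3)ᵀ.

Sanity check: (A − (4)·I) v_1 = (0, 0, 0, 0)ᵀ = 0. ✓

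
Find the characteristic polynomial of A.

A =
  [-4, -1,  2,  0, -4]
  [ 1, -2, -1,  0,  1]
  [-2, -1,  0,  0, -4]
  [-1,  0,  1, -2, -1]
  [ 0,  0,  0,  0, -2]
x^5 + 10*x^4 + 40*x^3 + 80*x^2 + 80*x + 32

Expanding det(x·I − A) (e.g. by cofactor expansion or by noting that A is similar to its Jordan form J, which has the same characteristic polynomial as A) gives
  χ_A(x) = x^5 + 10*x^4 + 40*x^3 + 80*x^2 + 80*x + 32
which factors as (x + 2)^5. The eigenvalues (with algebraic multiplicities) are λ = -2 with multiplicity 5.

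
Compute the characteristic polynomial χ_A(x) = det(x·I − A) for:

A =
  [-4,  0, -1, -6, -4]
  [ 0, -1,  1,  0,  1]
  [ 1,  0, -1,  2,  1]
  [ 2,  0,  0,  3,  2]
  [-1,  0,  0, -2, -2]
x^5 + 5*x^4 + 10*x^3 + 10*x^2 + 5*x + 1

Expanding det(x·I − A) (e.g. by cofactor expansion or by noting that A is similar to its Jordan form J, which has the same characteristic polynomial as A) gives
  χ_A(x) = x^5 + 5*x^4 + 10*x^3 + 10*x^2 + 5*x + 1
which factors as (x + 1)^5. The eigenvalues (with algebraic multiplicities) are λ = -1 with multiplicity 5.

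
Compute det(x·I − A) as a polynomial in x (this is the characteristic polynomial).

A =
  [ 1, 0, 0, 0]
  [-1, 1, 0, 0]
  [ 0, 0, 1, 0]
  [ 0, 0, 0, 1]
x^4 - 4*x^3 + 6*x^2 - 4*x + 1

Expanding det(x·I − A) (e.g. by cofactor expansion or by noting that A is similar to its Jordan form J, which has the same characteristic polynomial as A) gives
  χ_A(x) = x^4 - 4*x^3 + 6*x^2 - 4*x + 1
which factors as (x - 1)^4. The eigenvalues (with algebraic multiplicities) are λ = 1 with multiplicity 4.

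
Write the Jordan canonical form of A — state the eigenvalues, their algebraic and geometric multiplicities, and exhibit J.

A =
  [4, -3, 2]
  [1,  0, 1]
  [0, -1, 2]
J_3(2)

The characteristic polynomial is
  det(x·I − A) = x^3 - 6*x^2 + 12*x - 8 = (x - 2)^3

Eigenvalues and multiplicities (the geometric multiplicity of λ is n − rank(A − λI), which equals the number of Jordan blocks for λ):
  λ = 2: algebraic multiplicity = 3, geometric multiplicity = 1

Determining the block sizes for each eigenvalue:
  λ = 2: one block (gm = 1), so the single block has size am = 3 → block sizes [3]

Assembling the blocks gives a Jordan form
J =
  [2, 1, 0]
  [0, 2, 1]
  [0, 0, 2]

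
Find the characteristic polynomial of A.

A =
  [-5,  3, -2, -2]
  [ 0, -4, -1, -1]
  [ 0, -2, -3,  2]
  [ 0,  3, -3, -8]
x^4 + 20*x^3 + 150*x^2 + 500*x + 625

Expanding det(x·I − A) (e.g. by cofactor expansion or by noting that A is similar to its Jordan form J, which has the same characteristic polynomial as A) gives
  χ_A(x) = x^4 + 20*x^3 + 150*x^2 + 500*x + 625
which factors as (x + 5)^4. The eigenvalues (with algebraic multiplicities) are λ = -5 with multiplicity 4.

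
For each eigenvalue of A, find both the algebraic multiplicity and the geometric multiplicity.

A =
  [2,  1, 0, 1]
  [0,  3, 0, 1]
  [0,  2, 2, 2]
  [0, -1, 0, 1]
λ = 2: alg = 4, geom = 3

Step 1 — factor the characteristic polynomial to read off the algebraic multiplicities:
  χ_A(x) = (x - 2)^4

Step 2 — compute geometric multiplicities via the rank-nullity identity g(λ) = n − rank(A − λI):
  rank(A − (2)·I) = 1, so dim ker(A − (2)·I) = n − 1 = 3

Summary:
  λ = 2: algebraic multiplicity = 4, geometric multiplicity = 3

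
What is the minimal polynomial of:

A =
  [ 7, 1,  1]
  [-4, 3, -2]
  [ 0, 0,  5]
x^2 - 10*x + 25

The characteristic polynomial is χ_A(x) = (x - 5)^3, so the eigenvalues are known. The minimal polynomial is
  m_A(x) = Π_λ (x − λ)^{k_λ}
where k_λ is the size of the *largest* Jordan block for λ (equivalently, the smallest k with (A − λI)^k v = 0 for every generalised eigenvector v of λ).

  λ = 5: largest Jordan block has size 2, contributing (x − 5)^2

So m_A(x) = (x - 5)^2 = x^2 - 10*x + 25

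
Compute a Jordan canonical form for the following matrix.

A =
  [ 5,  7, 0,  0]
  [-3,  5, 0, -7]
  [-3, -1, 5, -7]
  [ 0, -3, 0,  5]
J_3(5) ⊕ J_1(5)

The characteristic polynomial is
  det(x·I − A) = x^4 - 20*x^3 + 150*x^2 - 500*x + 625 = (x - 5)^4

Eigenvalues and multiplicities (the geometric multiplicity of λ is n − rank(A − λI), which equals the number of Jordan blocks for λ):
  λ = 5: algebraic multiplicity = 4, geometric multiplicity = 2

Determining the block sizes for each eigenvalue:
  λ = 5: with am = 4 and gm = 2, the partition is not yet determined (e.g. several partitions of 4 into 2 parts exist). Let N = A − (5)·I. Computing rank(N^1) = 2, rank(N^2) = 1, rank(N^3) = 0; the number of blocks of size ≥ j is rank(N^{j−1}) − rank(N^j), giving [2, 1, 1]. So we have 1 block(s) of size 3, 1 block(s) of size 1 → block sizes [3, 1]

Assembling the blocks gives a Jordan form
J =
  [5, 1, 0, 0]
  [0, 5, 1, 0]
  [0, 0, 5, 0]
  [0, 0, 0, 5]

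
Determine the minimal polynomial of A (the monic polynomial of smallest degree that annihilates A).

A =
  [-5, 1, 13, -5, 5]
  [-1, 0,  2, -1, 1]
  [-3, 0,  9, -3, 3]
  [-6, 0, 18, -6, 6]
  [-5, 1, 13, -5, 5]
x^4 - 3*x^3

The characteristic polynomial is χ_A(x) = x^4*(x - 3), so the eigenvalues are known. The minimal polynomial is
  m_A(x) = Π_λ (x − λ)^{k_λ}
where k_λ is the size of the *largest* Jordan block for λ (equivalently, the smallest k with (A − λI)^k v = 0 for every generalised eigenvector v of λ).

  λ = 0: largest Jordan block has size 3, contributing (x − 0)^3
  λ = 3: largest Jordan block has size 1, contributing (x − 3)

So m_A(x) = x^3*(x - 3) = x^4 - 3*x^3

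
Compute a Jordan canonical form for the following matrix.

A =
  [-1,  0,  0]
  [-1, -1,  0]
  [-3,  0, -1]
J_2(-1) ⊕ J_1(-1)

The characteristic polynomial is
  det(x·I − A) = x^3 + 3*x^2 + 3*x + 1 = (x + 1)^3

Eigenvalues and multiplicities (the geometric multiplicity of λ is n − rank(A − λI), which equals the number of Jordan blocks for λ):
  λ = -1: algebraic multiplicity = 3, geometric multiplicity = 2

Determining the block sizes for each eigenvalue:
  λ = -1: 2 blocks summing to 3 forces exactly one block of size 2 and the rest size 1 → block sizes [2, 1]

Assembling the blocks gives a Jordan form
J =
  [-1,  1,  0]
  [ 0, -1,  0]
  [ 0,  0, -1]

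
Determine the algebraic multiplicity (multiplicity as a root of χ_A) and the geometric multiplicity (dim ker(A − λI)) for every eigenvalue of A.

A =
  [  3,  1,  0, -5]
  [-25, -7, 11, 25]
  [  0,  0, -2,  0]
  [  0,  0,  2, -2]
λ = -2: alg = 4, geom = 2

Step 1 — factor the characteristic polynomial to read off the algebraic multiplicities:
  χ_A(x) = (x + 2)^4

Step 2 — compute geometric multiplicities via the rank-nullity identity g(λ) = n − rank(A − λI):
  rank(A − (-2)·I) = 2, so dim ker(A − (-2)·I) = n − 2 = 2

Summary:
  λ = -2: algebraic multiplicity = 4, geometric multiplicity = 2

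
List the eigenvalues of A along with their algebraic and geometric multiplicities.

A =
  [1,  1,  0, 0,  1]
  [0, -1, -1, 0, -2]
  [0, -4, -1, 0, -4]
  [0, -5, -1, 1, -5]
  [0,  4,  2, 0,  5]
λ = 1: alg = 5, geom = 3

Step 1 — factor the characteristic polynomial to read off the algebraic multiplicities:
  χ_A(x) = (x - 1)^5

Step 2 — compute geometric multiplicities via the rank-nullity identity g(λ) = n − rank(A − λI):
  rank(A − (1)·I) = 2, so dim ker(A − (1)·I) = n − 2 = 3

Summary:
  λ = 1: algebraic multiplicity = 5, geometric multiplicity = 3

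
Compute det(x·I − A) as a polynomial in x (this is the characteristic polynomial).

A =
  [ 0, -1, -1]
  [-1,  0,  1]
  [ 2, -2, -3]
x^3 + 3*x^2 + 3*x + 1

Expanding det(x·I − A) (e.g. by cofactor expansion or by noting that A is similar to its Jordan form J, which has the same characteristic polynomial as A) gives
  χ_A(x) = x^3 + 3*x^2 + 3*x + 1
which factors as (x + 1)^3. The eigenvalues (with algebraic multiplicities) are λ = -1 with multiplicity 3.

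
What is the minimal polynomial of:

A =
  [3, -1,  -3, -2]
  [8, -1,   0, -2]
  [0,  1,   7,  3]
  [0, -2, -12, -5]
x^3 - 3*x^2 + 3*x - 1

The characteristic polynomial is χ_A(x) = (x - 1)^4, so the eigenvalues are known. The minimal polynomial is
  m_A(x) = Π_λ (x − λ)^{k_λ}
where k_λ is the size of the *largest* Jordan block for λ (equivalently, the smallest k with (A − λI)^k v = 0 for every generalised eigenvector v of λ).

  λ = 1: largest Jordan block has size 3, contributing (x − 1)^3

So m_A(x) = (x - 1)^3 = x^3 - 3*x^2 + 3*x - 1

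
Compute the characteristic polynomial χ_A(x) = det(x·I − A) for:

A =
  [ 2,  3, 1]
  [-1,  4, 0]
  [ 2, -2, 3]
x^3 - 9*x^2 + 27*x - 27

Expanding det(x·I − A) (e.g. by cofactor expansion or by noting that A is similar to its Jordan form J, which has the same characteristic polynomial as A) gives
  χ_A(x) = x^3 - 9*x^2 + 27*x - 27
which factors as (x - 3)^3. The eigenvalues (with algebraic multiplicities) are λ = 3 with multiplicity 3.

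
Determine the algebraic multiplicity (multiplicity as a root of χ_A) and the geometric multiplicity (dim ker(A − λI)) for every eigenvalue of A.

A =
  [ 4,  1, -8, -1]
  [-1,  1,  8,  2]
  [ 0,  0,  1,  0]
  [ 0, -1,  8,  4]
λ = 1: alg = 1, geom = 1; λ = 3: alg = 3, geom = 1

Step 1 — factor the characteristic polynomial to read off the algebraic multiplicities:
  χ_A(x) = (x - 3)^3*(x - 1)

Step 2 — compute geometric multiplicities via the rank-nullity identity g(λ) = n − rank(A − λI):
  rank(A − (1)·I) = 3, so dim ker(A − (1)·I) = n − 3 = 1
  rank(A − (3)·I) = 3, so dim ker(A − (3)·I) = n − 3 = 1

Summary:
  λ = 1: algebraic multiplicity = 1, geometric multiplicity = 1
  λ = 3: algebraic multiplicity = 3, geometric multiplicity = 1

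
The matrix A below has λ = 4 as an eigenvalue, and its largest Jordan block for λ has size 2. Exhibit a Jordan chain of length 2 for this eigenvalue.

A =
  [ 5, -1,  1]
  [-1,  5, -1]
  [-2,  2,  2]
A Jordan chain for λ = 4 of length 2:
v_1 = (1, -1, -2)ᵀ
v_2 = (1, 0, 0)ᵀ

Let N = A − (4)·I. We want v_2 with N^2 v_2 = 0 but N^1 v_2 ≠ 0; then v_{j-1} := N · v_j for j = 2, …, 2.

Pick v_2 = (1, 0, 0)ᵀ.
Then v_1 = N · v_2 = (1, -1, -2)ᵀ.

Sanity check: (A − (4)·I) v_1 = (0, 0, 0)ᵀ = 0. ✓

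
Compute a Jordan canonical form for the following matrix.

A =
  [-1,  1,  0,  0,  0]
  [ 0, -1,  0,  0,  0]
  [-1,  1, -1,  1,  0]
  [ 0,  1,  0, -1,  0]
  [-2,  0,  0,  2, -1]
J_2(-1) ⊕ J_2(-1) ⊕ J_1(-1)

The characteristic polynomial is
  det(x·I − A) = x^5 + 5*x^4 + 10*x^3 + 10*x^2 + 5*x + 1 = (x + 1)^5

Eigenvalues and multiplicities (the geometric multiplicity of λ is n − rank(A − λI), which equals the number of Jordan blocks for λ):
  λ = -1: algebraic multiplicity = 5, geometric multiplicity = 3

Determining the block sizes for each eigenvalue:
  λ = -1: with am = 5 and gm = 3, the partition is not yet determined (e.g. several partitions of 5 into 3 parts exist). Let N = A − (-1)·I. Computing rank(N^1) = 2, rank(N^2) = 0; the number of blocks of size ≥ j is rank(N^{j−1}) − rank(N^j), giving [3, 2]. So we have 2 block(s) of size 2, 1 block(s) of size 1 → block sizes [2, 2, 1]

Assembling the blocks gives a Jordan form
J =
  [-1,  1,  0,  0,  0]
  [ 0, -1,  0,  0,  0]
  [ 0,  0, -1,  1,  0]
  [ 0,  0,  0, -1,  0]
  [ 0,  0,  0,  0, -1]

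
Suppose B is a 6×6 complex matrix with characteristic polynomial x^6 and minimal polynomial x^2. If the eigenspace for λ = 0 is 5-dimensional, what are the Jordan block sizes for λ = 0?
Block sizes for λ = 0: [2, 1, 1, 1, 1]

Step 1 — from the characteristic polynomial, algebraic multiplicity of λ = 0 is 6. From dim ker(B − (0)·I) = 5, there are exactly 5 Jordan blocks for λ = 0.
Step 2 — from the minimal polynomial, the factor (x − 0)^2 tells us the largest block for λ = 0 has size 2.
Step 3 — with total size 6, 5 blocks, and largest block 2, the block sizes (in nonincreasing order) are [2, 1, 1, 1, 1].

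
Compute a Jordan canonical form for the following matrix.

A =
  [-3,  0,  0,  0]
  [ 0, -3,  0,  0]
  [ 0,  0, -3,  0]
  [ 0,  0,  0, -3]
J_1(-3) ⊕ J_1(-3) ⊕ J_1(-3) ⊕ J_1(-3)

The characteristic polynomial is
  det(x·I − A) = x^4 + 12*x^3 + 54*x^2 + 108*x + 81 = (x + 3)^4

Eigenvalues and multiplicities (the geometric multiplicity of λ is n − rank(A − λI), which equals the number of Jordan blocks for λ):
  λ = -3: algebraic multiplicity = 4, geometric multiplicity = 4

Determining the block sizes for each eigenvalue:
  λ = -3: gm = am = 4, so every block has size 1 → block sizes [1, 1, 1, 1]

Assembling the blocks gives a Jordan form
J =
  [-3,  0,  0,  0]
  [ 0, -3,  0,  0]
  [ 0,  0, -3,  0]
  [ 0,  0,  0, -3]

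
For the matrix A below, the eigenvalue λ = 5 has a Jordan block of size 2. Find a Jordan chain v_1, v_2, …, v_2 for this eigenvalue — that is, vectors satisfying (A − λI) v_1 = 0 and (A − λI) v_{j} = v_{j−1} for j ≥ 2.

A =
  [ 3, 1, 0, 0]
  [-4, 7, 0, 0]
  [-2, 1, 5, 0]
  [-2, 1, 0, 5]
A Jordan chain for λ = 5 of length 2:
v_1 = (-2, -4, -2, -2)ᵀ
v_2 = (1, 0, 0, 0)ᵀ

Let N = A − (5)·I. We want v_2 with N^2 v_2 = 0 but N^1 v_2 ≠ 0; then v_{j-1} := N · v_j for j = 2, …, 2.

Pick v_2 = (1, 0, 0, 0)ᵀ.
Then v_1 = N · v_2 = (-2, -4, -2, -2)ᵀ.

Sanity check: (A − (5)·I) v_1 = (0, 0, 0, 0)ᵀ = 0. ✓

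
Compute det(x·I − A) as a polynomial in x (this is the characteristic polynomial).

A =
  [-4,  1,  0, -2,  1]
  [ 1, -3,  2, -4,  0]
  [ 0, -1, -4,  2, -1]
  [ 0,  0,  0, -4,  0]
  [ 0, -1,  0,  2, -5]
x^5 + 20*x^4 + 160*x^3 + 640*x^2 + 1280*x + 1024

Expanding det(x·I − A) (e.g. by cofactor expansion or by noting that A is similar to its Jordan form J, which has the same characteristic polynomial as A) gives
  χ_A(x) = x^5 + 20*x^4 + 160*x^3 + 640*x^2 + 1280*x + 1024
which factors as (x + 4)^5. The eigenvalues (with algebraic multiplicities) are λ = -4 with multiplicity 5.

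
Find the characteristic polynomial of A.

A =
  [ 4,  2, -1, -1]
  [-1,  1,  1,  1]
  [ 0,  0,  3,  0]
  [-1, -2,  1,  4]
x^4 - 12*x^3 + 54*x^2 - 108*x + 81

Expanding det(x·I − A) (e.g. by cofactor expansion or by noting that A is similar to its Jordan form J, which has the same characteristic polynomial as A) gives
  χ_A(x) = x^4 - 12*x^3 + 54*x^2 - 108*x + 81
which factors as (x - 3)^4. The eigenvalues (with algebraic multiplicities) are λ = 3 with multiplicity 4.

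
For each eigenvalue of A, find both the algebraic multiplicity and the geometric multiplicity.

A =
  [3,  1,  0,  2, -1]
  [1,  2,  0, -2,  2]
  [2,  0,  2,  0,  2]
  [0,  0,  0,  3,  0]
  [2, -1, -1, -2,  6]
λ = 3: alg = 4, geom = 2; λ = 4: alg = 1, geom = 1

Step 1 — factor the characteristic polynomial to read off the algebraic multiplicities:
  χ_A(x) = (x - 4)*(x - 3)^4

Step 2 — compute geometric multiplicities via the rank-nullity identity g(λ) = n − rank(A − λI):
  rank(A − (3)·I) = 3, so dim ker(A − (3)·I) = n − 3 = 2
  rank(A − (4)·I) = 4, so dim ker(A − (4)·I) = n − 4 = 1

Summary:
  λ = 3: algebraic multiplicity = 4, geometric multiplicity = 2
  λ = 4: algebraic multiplicity = 1, geometric multiplicity = 1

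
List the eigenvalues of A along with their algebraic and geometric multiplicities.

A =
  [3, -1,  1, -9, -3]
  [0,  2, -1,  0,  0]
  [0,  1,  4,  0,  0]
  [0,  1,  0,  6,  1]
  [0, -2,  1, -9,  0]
λ = 3: alg = 5, geom = 2

Step 1 — factor the characteristic polynomial to read off the algebraic multiplicities:
  χ_A(x) = (x - 3)^5

Step 2 — compute geometric multiplicities via the rank-nullity identity g(λ) = n − rank(A − λI):
  rank(A − (3)·I) = 3, so dim ker(A − (3)·I) = n − 3 = 2

Summary:
  λ = 3: algebraic multiplicity = 5, geometric multiplicity = 2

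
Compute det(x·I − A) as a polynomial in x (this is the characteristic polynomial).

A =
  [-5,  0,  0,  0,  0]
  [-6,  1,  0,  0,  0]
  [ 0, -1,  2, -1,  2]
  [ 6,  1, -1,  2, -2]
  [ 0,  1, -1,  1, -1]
x^5 + x^4 - 14*x^3 + 26*x^2 - 19*x + 5

Expanding det(x·I − A) (e.g. by cofactor expansion or by noting that A is similar to its Jordan form J, which has the same characteristic polynomial as A) gives
  χ_A(x) = x^5 + x^4 - 14*x^3 + 26*x^2 - 19*x + 5
which factors as (x - 1)^4*(x + 5). The eigenvalues (with algebraic multiplicities) are λ = -5 with multiplicity 1, λ = 1 with multiplicity 4.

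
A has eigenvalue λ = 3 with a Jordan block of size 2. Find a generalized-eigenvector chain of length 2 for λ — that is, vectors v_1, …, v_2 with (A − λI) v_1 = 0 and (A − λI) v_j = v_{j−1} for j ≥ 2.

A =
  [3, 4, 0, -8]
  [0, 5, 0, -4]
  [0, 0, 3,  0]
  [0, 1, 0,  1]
A Jordan chain for λ = 3 of length 2:
v_1 = (4, 2, 0, 1)ᵀ
v_2 = (0, 1, 0, 0)ᵀ

Let N = A − (3)·I. We want v_2 with N^2 v_2 = 0 but N^1 v_2 ≠ 0; then v_{j-1} := N · v_j for j = 2, …, 2.

Pick v_2 = (0, 1, 0, 0)ᵀ.
Then v_1 = N · v_2 = (4, 2, 0, 1)ᵀ.

Sanity check: (A − (3)·I) v_1 = (0, 0, 0, 0)ᵀ = 0. ✓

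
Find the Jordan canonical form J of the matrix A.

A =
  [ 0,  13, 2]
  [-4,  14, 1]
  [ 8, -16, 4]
J_3(6)

The characteristic polynomial is
  det(x·I − A) = x^3 - 18*x^2 + 108*x - 216 = (x - 6)^3

Eigenvalues and multiplicities (the geometric multiplicity of λ is n − rank(A − λI), which equals the number of Jordan blocks for λ):
  λ = 6: algebraic multiplicity = 3, geometric multiplicity = 1

Determining the block sizes for each eigenvalue:
  λ = 6: one block (gm = 1), so the single block has size am = 3 → block sizes [3]

Assembling the blocks gives a Jordan form
J =
  [6, 1, 0]
  [0, 6, 1]
  [0, 0, 6]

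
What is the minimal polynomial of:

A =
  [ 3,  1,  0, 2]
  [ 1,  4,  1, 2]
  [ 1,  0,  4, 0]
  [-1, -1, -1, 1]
x^3 - 9*x^2 + 27*x - 27

The characteristic polynomial is χ_A(x) = (x - 3)^4, so the eigenvalues are known. The minimal polynomial is
  m_A(x) = Π_λ (x − λ)^{k_λ}
where k_λ is the size of the *largest* Jordan block for λ (equivalently, the smallest k with (A − λI)^k v = 0 for every generalised eigenvector v of λ).

  λ = 3: largest Jordan block has size 3, contributing (x − 3)^3

So m_A(x) = (x - 3)^3 = x^3 - 9*x^2 + 27*x - 27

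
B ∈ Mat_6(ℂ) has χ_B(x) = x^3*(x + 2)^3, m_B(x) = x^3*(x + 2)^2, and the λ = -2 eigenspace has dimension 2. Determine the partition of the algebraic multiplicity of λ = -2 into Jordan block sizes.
Block sizes for λ = -2: [2, 1]

Step 1 — from the characteristic polynomial, algebraic multiplicity of λ = -2 is 3. From dim ker(B − (-2)·I) = 2, there are exactly 2 Jordan blocks for λ = -2.
Step 2 — from the minimal polynomial, the factor (x + 2)^2 tells us the largest block for λ = -2 has size 2.
Step 3 — with total size 3, 2 blocks, and largest block 2, the block sizes (in nonincreasing order) are [2, 1].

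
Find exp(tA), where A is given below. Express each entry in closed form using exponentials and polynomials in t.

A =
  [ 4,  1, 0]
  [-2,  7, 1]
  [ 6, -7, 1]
e^{tA} =
  [-t^2*exp(4*t) + exp(4*t), 3*t^2*exp(4*t)/2 + t*exp(4*t), t^2*exp(4*t)/2]
  [-2*t*exp(4*t), 3*t*exp(4*t) + exp(4*t), t*exp(4*t)]
  [-2*t^2*exp(4*t) + 6*t*exp(4*t), 3*t^2*exp(4*t) - 7*t*exp(4*t), t^2*exp(4*t) - 3*t*exp(4*t) + exp(4*t)]

Strategy: write A = P · J · P⁻¹ where J is a Jordan canonical form, so e^{tA} = P · e^{tJ} · P⁻¹, and e^{tJ} can be computed block-by-block.

A has Jordan form
J =
  [4, 1, 0]
  [0, 4, 1]
  [0, 0, 4]
(up to reordering of blocks).

Per-block formulas:
  For a 3×3 Jordan block J_3(4): exp(t · J_3(4)) = e^(4t)·(I + t·N + (t^2/2)·N^2), where N is the 3×3 nilpotent shift.

After assembling e^{tJ} and conjugating by P, we get:

e^{tA} =
  [-t^2*exp(4*t) + exp(4*t), 3*t^2*exp(4*t)/2 + t*exp(4*t), t^2*exp(4*t)/2]
  [-2*t*exp(4*t), 3*t*exp(4*t) + exp(4*t), t*exp(4*t)]
  [-2*t^2*exp(4*t) + 6*t*exp(4*t), 3*t^2*exp(4*t) - 7*t*exp(4*t), t^2*exp(4*t) - 3*t*exp(4*t) + exp(4*t)]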